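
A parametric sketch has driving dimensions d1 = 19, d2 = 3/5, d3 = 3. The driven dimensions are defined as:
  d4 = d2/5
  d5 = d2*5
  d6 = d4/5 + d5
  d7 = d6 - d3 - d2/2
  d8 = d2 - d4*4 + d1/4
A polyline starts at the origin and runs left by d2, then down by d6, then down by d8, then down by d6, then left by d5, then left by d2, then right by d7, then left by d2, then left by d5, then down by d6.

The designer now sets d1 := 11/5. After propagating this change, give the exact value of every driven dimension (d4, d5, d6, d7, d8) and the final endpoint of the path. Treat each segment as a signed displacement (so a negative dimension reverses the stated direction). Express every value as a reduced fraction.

Apply edit: d1 := 11/5
  d4 = d2/5 = 3/25
  d5 = d2*5 = 3
  d6 = d4/5 + d5 = 378/125
  d7 = d6 - d3 - d2/2 = -69/250
  d8 = d2 - d4*4 + d1/4 = 67/100
Walk from origin (0, 0):
  seg 1: left by d2 = 3/5 → (-3/5, 0)
  seg 2: down by d6 = 378/125 → (-3/5, -378/125)
  seg 3: down by d8 = 67/100 → (-3/5, -1847/500)
  seg 4: down by d6 = 378/125 → (-3/5, -3359/500)
  seg 5: left by d5 = 3 → (-18/5, -3359/500)
  seg 6: left by d2 = 3/5 → (-21/5, -3359/500)
  seg 7: right by d7 = -69/250 → (-1119/250, -3359/500)
  seg 8: left by d2 = 3/5 → (-1269/250, -3359/500)
  seg 9: left by d5 = 3 → (-2019/250, -3359/500)
  seg 10: down by d6 = 378/125 → (-2019/250, -4871/500)

d4 = 3/25
d5 = 3
d6 = 378/125
d7 = -69/250
d8 = 67/100
endpoint = (-2019/250, -4871/500)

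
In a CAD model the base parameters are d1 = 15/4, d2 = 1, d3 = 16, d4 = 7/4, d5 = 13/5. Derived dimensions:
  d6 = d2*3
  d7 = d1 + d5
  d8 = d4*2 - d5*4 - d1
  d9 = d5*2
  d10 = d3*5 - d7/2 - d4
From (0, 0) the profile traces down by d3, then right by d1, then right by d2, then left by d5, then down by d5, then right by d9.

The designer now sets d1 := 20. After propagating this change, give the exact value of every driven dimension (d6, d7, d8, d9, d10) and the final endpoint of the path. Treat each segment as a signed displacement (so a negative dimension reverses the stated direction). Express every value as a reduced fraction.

Apply edit: d1 := 20
  d6 = d2*3 = 3
  d7 = d1 + d5 = 113/5
  d8 = d4*2 - d5*4 - d1 = -269/10
  d9 = d5*2 = 26/5
  d10 = d3*5 - d7/2 - d4 = 1339/20
Walk from origin (0, 0):
  seg 1: down by d3 = 16 → (0, -16)
  seg 2: right by d1 = 20 → (20, -16)
  seg 3: right by d2 = 1 → (21, -16)
  seg 4: left by d5 = 13/5 → (92/5, -16)
  seg 5: down by d5 = 13/5 → (92/5, -93/5)
  seg 6: right by d9 = 26/5 → (118/5, -93/5)

d6 = 3
d7 = 113/5
d8 = -269/10
d9 = 26/5
d10 = 1339/20
endpoint = (118/5, -93/5)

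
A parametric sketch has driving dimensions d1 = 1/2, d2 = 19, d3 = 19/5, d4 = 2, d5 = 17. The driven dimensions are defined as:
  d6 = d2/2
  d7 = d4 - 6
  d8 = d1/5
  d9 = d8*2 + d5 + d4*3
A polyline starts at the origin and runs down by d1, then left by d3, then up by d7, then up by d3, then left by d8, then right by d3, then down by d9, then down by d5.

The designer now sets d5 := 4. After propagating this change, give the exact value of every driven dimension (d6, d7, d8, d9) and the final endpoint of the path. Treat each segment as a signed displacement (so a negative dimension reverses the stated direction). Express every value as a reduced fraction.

Apply edit: d5 := 4
  d6 = d2/2 = 19/2
  d7 = d4 - 6 = -4
  d8 = d1/5 = 1/10
  d9 = d8*2 + d5 + d4*3 = 51/5
Walk from origin (0, 0):
  seg 1: down by d1 = 1/2 → (0, -1/2)
  seg 2: left by d3 = 19/5 → (-19/5, -1/2)
  seg 3: up by d7 = -4 → (-19/5, -9/2)
  seg 4: up by d3 = 19/5 → (-19/5, -7/10)
  seg 5: left by d8 = 1/10 → (-39/10, -7/10)
  seg 6: right by d3 = 19/5 → (-1/10, -7/10)
  seg 7: down by d9 = 51/5 → (-1/10, -109/10)
  seg 8: down by d5 = 4 → (-1/10, -149/10)

d6 = 19/2
d7 = -4
d8 = 1/10
d9 = 51/5
endpoint = (-1/10, -149/10)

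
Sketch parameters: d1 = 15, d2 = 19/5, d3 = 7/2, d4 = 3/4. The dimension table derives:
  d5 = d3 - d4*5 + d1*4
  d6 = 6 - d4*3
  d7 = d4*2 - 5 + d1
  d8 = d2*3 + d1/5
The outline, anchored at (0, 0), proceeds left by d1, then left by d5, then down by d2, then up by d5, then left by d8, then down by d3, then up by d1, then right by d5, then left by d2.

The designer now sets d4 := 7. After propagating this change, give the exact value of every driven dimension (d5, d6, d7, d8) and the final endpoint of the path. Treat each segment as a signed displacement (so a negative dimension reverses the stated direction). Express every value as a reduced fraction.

d5 = 57/2
d6 = -15
d7 = 24
d8 = 72/5
endpoint = (-166/5, 181/5)

Apply edit: d4 := 7
  d5 = d3 - d4*5 + d1*4 = 57/2
  d6 = 6 - d4*3 = -15
  d7 = d4*2 - 5 + d1 = 24
  d8 = d2*3 + d1/5 = 72/5
Walk from origin (0, 0):
  seg 1: left by d1 = 15 → (-15, 0)
  seg 2: left by d5 = 57/2 → (-87/2, 0)
  seg 3: down by d2 = 19/5 → (-87/2, -19/5)
  seg 4: up by d5 = 57/2 → (-87/2, 247/10)
  seg 5: left by d8 = 72/5 → (-579/10, 247/10)
  seg 6: down by d3 = 7/2 → (-579/10, 106/5)
  seg 7: up by d1 = 15 → (-579/10, 181/5)
  seg 8: right by d5 = 57/2 → (-147/5, 181/5)
  seg 9: left by d2 = 19/5 → (-166/5, 181/5)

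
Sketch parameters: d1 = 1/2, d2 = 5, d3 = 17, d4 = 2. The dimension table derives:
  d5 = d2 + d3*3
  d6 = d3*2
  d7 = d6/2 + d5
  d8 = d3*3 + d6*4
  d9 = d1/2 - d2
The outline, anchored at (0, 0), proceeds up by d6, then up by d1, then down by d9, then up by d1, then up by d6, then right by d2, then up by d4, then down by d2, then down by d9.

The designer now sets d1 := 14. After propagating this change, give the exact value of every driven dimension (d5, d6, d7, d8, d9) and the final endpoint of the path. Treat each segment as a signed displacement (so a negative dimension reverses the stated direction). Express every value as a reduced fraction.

Apply edit: d1 := 14
  d5 = d2 + d3*3 = 56
  d6 = d3*2 = 34
  d7 = d6/2 + d5 = 73
  d8 = d3*3 + d6*4 = 187
  d9 = d1/2 - d2 = 2
Walk from origin (0, 0):
  seg 1: up by d6 = 34 → (0, 34)
  seg 2: up by d1 = 14 → (0, 48)
  seg 3: down by d9 = 2 → (0, 46)
  seg 4: up by d1 = 14 → (0, 60)
  seg 5: up by d6 = 34 → (0, 94)
  seg 6: right by d2 = 5 → (5, 94)
  seg 7: up by d4 = 2 → (5, 96)
  seg 8: down by d2 = 5 → (5, 91)
  seg 9: down by d9 = 2 → (5, 89)

d5 = 56
d6 = 34
d7 = 73
d8 = 187
d9 = 2
endpoint = (5, 89)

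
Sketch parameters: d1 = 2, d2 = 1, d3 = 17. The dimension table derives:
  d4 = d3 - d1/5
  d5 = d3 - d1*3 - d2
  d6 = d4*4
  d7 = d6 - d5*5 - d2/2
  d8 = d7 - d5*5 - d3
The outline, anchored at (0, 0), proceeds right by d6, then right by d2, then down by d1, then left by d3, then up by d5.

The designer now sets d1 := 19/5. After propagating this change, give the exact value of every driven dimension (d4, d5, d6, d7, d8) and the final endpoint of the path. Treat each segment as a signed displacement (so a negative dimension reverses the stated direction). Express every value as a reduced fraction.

Apply edit: d1 := 19/5
  d4 = d3 - d1/5 = 406/25
  d5 = d3 - d1*3 - d2 = 23/5
  d6 = d4*4 = 1624/25
  d7 = d6 - d5*5 - d2/2 = 2073/50
  d8 = d7 - d5*5 - d3 = 73/50
Walk from origin (0, 0):
  seg 1: right by d6 = 1624/25 → (1624/25, 0)
  seg 2: right by d2 = 1 → (1649/25, 0)
  seg 3: down by d1 = 19/5 → (1649/25, -19/5)
  seg 4: left by d3 = 17 → (1224/25, -19/5)
  seg 5: up by d5 = 23/5 → (1224/25, 4/5)

d4 = 406/25
d5 = 23/5
d6 = 1624/25
d7 = 2073/50
d8 = 73/50
endpoint = (1224/25, 4/5)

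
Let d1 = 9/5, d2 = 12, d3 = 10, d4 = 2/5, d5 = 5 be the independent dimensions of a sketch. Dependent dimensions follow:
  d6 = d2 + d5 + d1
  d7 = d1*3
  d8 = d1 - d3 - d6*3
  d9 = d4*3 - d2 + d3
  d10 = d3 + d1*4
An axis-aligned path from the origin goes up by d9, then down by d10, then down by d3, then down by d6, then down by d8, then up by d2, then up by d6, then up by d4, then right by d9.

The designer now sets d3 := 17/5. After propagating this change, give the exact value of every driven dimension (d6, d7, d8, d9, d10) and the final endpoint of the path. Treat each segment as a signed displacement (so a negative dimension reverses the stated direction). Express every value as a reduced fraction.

d6 = 94/5
d7 = 27/5
d8 = -58
d9 = -37/5
d10 = 53/5
endpoint = (-37/5, 49)

Apply edit: d3 := 17/5
  d6 = d2 + d5 + d1 = 94/5
  d7 = d1*3 = 27/5
  d8 = d1 - d3 - d6*3 = -58
  d9 = d4*3 - d2 + d3 = -37/5
  d10 = d3 + d1*4 = 53/5
Walk from origin (0, 0):
  seg 1: up by d9 = -37/5 → (0, -37/5)
  seg 2: down by d10 = 53/5 → (0, -18)
  seg 3: down by d3 = 17/5 → (0, -107/5)
  seg 4: down by d6 = 94/5 → (0, -201/5)
  seg 5: down by d8 = -58 → (0, 89/5)
  seg 6: up by d2 = 12 → (0, 149/5)
  seg 7: up by d6 = 94/5 → (0, 243/5)
  seg 8: up by d4 = 2/5 → (0, 49)
  seg 9: right by d9 = -37/5 → (-37/5, 49)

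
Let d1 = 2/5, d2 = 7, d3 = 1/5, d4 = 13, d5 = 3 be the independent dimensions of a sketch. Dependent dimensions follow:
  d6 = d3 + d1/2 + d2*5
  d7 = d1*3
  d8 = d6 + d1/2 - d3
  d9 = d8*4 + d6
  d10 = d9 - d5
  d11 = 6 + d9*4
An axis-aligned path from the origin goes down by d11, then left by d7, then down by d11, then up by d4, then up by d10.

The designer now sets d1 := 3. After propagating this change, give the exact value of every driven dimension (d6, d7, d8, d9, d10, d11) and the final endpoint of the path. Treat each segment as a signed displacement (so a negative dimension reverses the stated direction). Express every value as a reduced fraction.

d6 = 367/10
d7 = 9
d8 = 38
d9 = 1887/10
d10 = 1857/10
d11 = 3804/5
endpoint = (-9, -13229/10)

Apply edit: d1 := 3
  d6 = d3 + d1/2 + d2*5 = 367/10
  d7 = d1*3 = 9
  d8 = d6 + d1/2 - d3 = 38
  d9 = d8*4 + d6 = 1887/10
  d10 = d9 - d5 = 1857/10
  d11 = 6 + d9*4 = 3804/5
Walk from origin (0, 0):
  seg 1: down by d11 = 3804/5 → (0, -3804/5)
  seg 2: left by d7 = 9 → (-9, -3804/5)
  seg 3: down by d11 = 3804/5 → (-9, -7608/5)
  seg 4: up by d4 = 13 → (-9, -7543/5)
  seg 5: up by d10 = 1857/10 → (-9, -13229/10)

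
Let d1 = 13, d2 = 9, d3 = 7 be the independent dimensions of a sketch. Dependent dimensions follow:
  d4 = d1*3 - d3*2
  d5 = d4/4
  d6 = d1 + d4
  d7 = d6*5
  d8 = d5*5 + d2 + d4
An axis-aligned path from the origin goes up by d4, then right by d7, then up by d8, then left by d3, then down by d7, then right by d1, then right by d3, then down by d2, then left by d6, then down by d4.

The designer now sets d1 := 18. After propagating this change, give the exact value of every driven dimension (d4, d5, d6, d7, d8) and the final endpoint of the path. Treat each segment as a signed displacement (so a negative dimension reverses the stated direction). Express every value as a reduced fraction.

Apply edit: d1 := 18
  d4 = d1*3 - d3*2 = 40
  d5 = d4/4 = 10
  d6 = d1 + d4 = 58
  d7 = d6*5 = 290
  d8 = d5*5 + d2 + d4 = 99
Walk from origin (0, 0):
  seg 1: up by d4 = 40 → (0, 40)
  seg 2: right by d7 = 290 → (290, 40)
  seg 3: up by d8 = 99 → (290, 139)
  seg 4: left by d3 = 7 → (283, 139)
  seg 5: down by d7 = 290 → (283, -151)
  seg 6: right by d1 = 18 → (301, -151)
  seg 7: right by d3 = 7 → (308, -151)
  seg 8: down by d2 = 9 → (308, -160)
  seg 9: left by d6 = 58 → (250, -160)
  seg 10: down by d4 = 40 → (250, -200)

d4 = 40
d5 = 10
d6 = 58
d7 = 290
d8 = 99
endpoint = (250, -200)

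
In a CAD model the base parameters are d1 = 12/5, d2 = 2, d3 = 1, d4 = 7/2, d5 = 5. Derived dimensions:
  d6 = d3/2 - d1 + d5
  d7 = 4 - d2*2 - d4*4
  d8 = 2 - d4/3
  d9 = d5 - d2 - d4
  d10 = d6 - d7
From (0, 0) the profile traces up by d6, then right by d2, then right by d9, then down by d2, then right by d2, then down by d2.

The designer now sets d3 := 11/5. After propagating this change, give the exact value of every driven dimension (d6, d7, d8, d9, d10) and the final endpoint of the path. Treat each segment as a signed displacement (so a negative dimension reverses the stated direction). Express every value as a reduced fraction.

Apply edit: d3 := 11/5
  d6 = d3/2 - d1 + d5 = 37/10
  d7 = 4 - d2*2 - d4*4 = -14
  d8 = 2 - d4/3 = 5/6
  d9 = d5 - d2 - d4 = -1/2
  d10 = d6 - d7 = 177/10
Walk from origin (0, 0):
  seg 1: up by d6 = 37/10 → (0, 37/10)
  seg 2: right by d2 = 2 → (2, 37/10)
  seg 3: right by d9 = -1/2 → (3/2, 37/10)
  seg 4: down by d2 = 2 → (3/2, 17/10)
  seg 5: right by d2 = 2 → (7/2, 17/10)
  seg 6: down by d2 = 2 → (7/2, -3/10)

d6 = 37/10
d7 = -14
d8 = 5/6
d9 = -1/2
d10 = 177/10
endpoint = (7/2, -3/10)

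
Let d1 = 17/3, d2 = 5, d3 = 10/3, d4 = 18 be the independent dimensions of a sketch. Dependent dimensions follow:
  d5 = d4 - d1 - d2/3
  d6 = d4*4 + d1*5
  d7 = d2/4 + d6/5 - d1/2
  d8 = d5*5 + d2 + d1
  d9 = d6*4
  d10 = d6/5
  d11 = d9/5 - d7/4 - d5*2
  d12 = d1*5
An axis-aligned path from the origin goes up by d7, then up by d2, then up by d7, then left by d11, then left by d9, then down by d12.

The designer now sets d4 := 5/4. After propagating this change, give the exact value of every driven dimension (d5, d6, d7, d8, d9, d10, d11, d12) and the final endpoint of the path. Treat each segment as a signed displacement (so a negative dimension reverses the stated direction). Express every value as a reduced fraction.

d5 = -73/12
d6 = 100/3
d7 = 61/12
d8 = -79/4
d9 = 400/3
d10 = 20/3
d11 = 601/16
d12 = 85/3
endpoint = (-8203/48, -79/6)

Apply edit: d4 := 5/4
  d5 = d4 - d1 - d2/3 = -73/12
  d6 = d4*4 + d1*5 = 100/3
  d7 = d2/4 + d6/5 - d1/2 = 61/12
  d8 = d5*5 + d2 + d1 = -79/4
  d9 = d6*4 = 400/3
  d10 = d6/5 = 20/3
  d11 = d9/5 - d7/4 - d5*2 = 601/16
  d12 = d1*5 = 85/3
Walk from origin (0, 0):
  seg 1: up by d7 = 61/12 → (0, 61/12)
  seg 2: up by d2 = 5 → (0, 121/12)
  seg 3: up by d7 = 61/12 → (0, 91/6)
  seg 4: left by d11 = 601/16 → (-601/16, 91/6)
  seg 5: left by d9 = 400/3 → (-8203/48, 91/6)
  seg 6: down by d12 = 85/3 → (-8203/48, -79/6)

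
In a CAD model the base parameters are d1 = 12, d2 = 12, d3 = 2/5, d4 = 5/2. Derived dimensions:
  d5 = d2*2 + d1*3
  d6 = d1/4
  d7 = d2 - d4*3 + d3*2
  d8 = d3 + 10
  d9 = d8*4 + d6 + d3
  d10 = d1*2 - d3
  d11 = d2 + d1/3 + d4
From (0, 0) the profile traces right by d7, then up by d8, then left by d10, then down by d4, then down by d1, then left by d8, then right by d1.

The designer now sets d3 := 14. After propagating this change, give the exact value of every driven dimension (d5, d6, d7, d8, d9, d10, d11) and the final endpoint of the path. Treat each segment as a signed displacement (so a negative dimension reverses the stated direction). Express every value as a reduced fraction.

Apply edit: d3 := 14
  d5 = d2*2 + d1*3 = 60
  d6 = d1/4 = 3
  d7 = d2 - d4*3 + d3*2 = 65/2
  d8 = d3 + 10 = 24
  d9 = d8*4 + d6 + d3 = 113
  d10 = d1*2 - d3 = 10
  d11 = d2 + d1/3 + d4 = 37/2
Walk from origin (0, 0):
  seg 1: right by d7 = 65/2 → (65/2, 0)
  seg 2: up by d8 = 24 → (65/2, 24)
  seg 3: left by d10 = 10 → (45/2, 24)
  seg 4: down by d4 = 5/2 → (45/2, 43/2)
  seg 5: down by d1 = 12 → (45/2, 19/2)
  seg 6: left by d8 = 24 → (-3/2, 19/2)
  seg 7: right by d1 = 12 → (21/2, 19/2)

d5 = 60
d6 = 3
d7 = 65/2
d8 = 24
d9 = 113
d10 = 10
d11 = 37/2
endpoint = (21/2, 19/2)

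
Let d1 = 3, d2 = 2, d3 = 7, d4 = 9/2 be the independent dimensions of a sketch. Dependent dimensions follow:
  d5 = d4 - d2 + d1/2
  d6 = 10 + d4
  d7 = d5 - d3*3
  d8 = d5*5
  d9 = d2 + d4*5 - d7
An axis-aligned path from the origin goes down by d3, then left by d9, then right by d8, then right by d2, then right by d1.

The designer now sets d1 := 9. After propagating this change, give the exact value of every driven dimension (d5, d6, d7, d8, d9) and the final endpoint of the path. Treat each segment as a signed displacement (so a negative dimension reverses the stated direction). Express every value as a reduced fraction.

Apply edit: d1 := 9
  d5 = d4 - d2 + d1/2 = 7
  d6 = 10 + d4 = 29/2
  d7 = d5 - d3*3 = -14
  d8 = d5*5 = 35
  d9 = d2 + d4*5 - d7 = 77/2
Walk from origin (0, 0):
  seg 1: down by d3 = 7 → (0, -7)
  seg 2: left by d9 = 77/2 → (-77/2, -7)
  seg 3: right by d8 = 35 → (-7/2, -7)
  seg 4: right by d2 = 2 → (-3/2, -7)
  seg 5: right by d1 = 9 → (15/2, -7)

d5 = 7
d6 = 29/2
d7 = -14
d8 = 35
d9 = 77/2
endpoint = (15/2, -7)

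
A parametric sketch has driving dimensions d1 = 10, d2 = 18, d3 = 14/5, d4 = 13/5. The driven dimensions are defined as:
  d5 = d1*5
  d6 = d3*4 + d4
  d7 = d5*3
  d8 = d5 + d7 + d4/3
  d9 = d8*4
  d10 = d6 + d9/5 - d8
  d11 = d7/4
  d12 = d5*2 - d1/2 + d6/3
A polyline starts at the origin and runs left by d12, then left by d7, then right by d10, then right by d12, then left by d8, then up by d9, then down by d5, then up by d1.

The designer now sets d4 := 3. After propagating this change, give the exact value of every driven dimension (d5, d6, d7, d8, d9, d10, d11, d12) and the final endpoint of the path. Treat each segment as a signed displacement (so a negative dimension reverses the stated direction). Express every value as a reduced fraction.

d5 = 50
d6 = 71/5
d7 = 150
d8 = 201
d9 = 804
d10 = -26
d11 = 75/2
d12 = 1496/15
endpoint = (-377, 764)

Apply edit: d4 := 3
  d5 = d1*5 = 50
  d6 = d3*4 + d4 = 71/5
  d7 = d5*3 = 150
  d8 = d5 + d7 + d4/3 = 201
  d9 = d8*4 = 804
  d10 = d6 + d9/5 - d8 = -26
  d11 = d7/4 = 75/2
  d12 = d5*2 - d1/2 + d6/3 = 1496/15
Walk from origin (0, 0):
  seg 1: left by d12 = 1496/15 → (-1496/15, 0)
  seg 2: left by d7 = 150 → (-3746/15, 0)
  seg 3: right by d10 = -26 → (-4136/15, 0)
  seg 4: right by d12 = 1496/15 → (-176, 0)
  seg 5: left by d8 = 201 → (-377, 0)
  seg 6: up by d9 = 804 → (-377, 804)
  seg 7: down by d5 = 50 → (-377, 754)
  seg 8: up by d1 = 10 → (-377, 764)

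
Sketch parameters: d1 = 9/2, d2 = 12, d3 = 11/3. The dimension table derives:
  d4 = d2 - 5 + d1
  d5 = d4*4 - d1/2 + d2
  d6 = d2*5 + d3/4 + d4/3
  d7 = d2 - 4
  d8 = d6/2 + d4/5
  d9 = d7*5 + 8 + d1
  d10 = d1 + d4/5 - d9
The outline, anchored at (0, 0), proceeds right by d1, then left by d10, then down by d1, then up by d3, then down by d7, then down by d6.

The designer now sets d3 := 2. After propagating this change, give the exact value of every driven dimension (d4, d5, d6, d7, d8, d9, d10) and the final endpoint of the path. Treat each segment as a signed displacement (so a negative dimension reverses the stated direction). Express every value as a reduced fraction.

Apply edit: d3 := 2
  d4 = d2 - 5 + d1 = 23/2
  d5 = d4*4 - d1/2 + d2 = 223/4
  d6 = d2*5 + d3/4 + d4/3 = 193/3
  d7 = d2 - 4 = 8
  d8 = d6/2 + d4/5 = 517/15
  d9 = d7*5 + 8 + d1 = 105/2
  d10 = d1 + d4/5 - d9 = -457/10
Walk from origin (0, 0):
  seg 1: right by d1 = 9/2 → (9/2, 0)
  seg 2: left by d10 = -457/10 → (251/5, 0)
  seg 3: down by d1 = 9/2 → (251/5, -9/2)
  seg 4: up by d3 = 2 → (251/5, -5/2)
  seg 5: down by d7 = 8 → (251/5, -21/2)
  seg 6: down by d6 = 193/3 → (251/5, -449/6)

d4 = 23/2
d5 = 223/4
d6 = 193/3
d7 = 8
d8 = 517/15
d9 = 105/2
d10 = -457/10
endpoint = (251/5, -449/6)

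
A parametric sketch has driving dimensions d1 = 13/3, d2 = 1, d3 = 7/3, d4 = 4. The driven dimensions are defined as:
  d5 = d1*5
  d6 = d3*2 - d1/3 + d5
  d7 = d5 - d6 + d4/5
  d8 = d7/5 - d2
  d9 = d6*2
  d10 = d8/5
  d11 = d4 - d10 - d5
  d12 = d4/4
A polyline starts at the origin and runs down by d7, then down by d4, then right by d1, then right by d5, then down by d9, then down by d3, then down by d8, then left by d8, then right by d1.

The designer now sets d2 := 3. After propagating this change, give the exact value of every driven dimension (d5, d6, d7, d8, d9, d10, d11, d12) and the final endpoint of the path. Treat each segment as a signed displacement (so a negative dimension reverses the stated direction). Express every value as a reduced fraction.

Apply edit: d2 := 3
  d5 = d1*5 = 65/3
  d6 = d3*2 - d1/3 + d5 = 224/9
  d7 = d5 - d6 + d4/5 = -109/45
  d8 = d7/5 - d2 = -784/225
  d9 = d6*2 = 448/9
  d10 = d8/5 = -784/1125
  d11 = d4 - d10 - d5 = -19091/1125
  d12 = d4/4 = 1
Walk from origin (0, 0):
  seg 1: down by d7 = -109/45 → (0, 109/45)
  seg 2: down by d4 = 4 → (0, -71/45)
  seg 3: right by d1 = 13/3 → (13/3, -71/45)
  seg 4: right by d5 = 65/3 → (26, -71/45)
  seg 5: down by d9 = 448/9 → (26, -2311/45)
  seg 6: down by d3 = 7/3 → (26, -2416/45)
  seg 7: down by d8 = -784/225 → (26, -11296/225)
  seg 8: left by d8 = -784/225 → (6634/225, -11296/225)
  seg 9: right by d1 = 13/3 → (7609/225, -11296/225)

d5 = 65/3
d6 = 224/9
d7 = -109/45
d8 = -784/225
d9 = 448/9
d10 = -784/1125
d11 = -19091/1125
d12 = 1
endpoint = (7609/225, -11296/225)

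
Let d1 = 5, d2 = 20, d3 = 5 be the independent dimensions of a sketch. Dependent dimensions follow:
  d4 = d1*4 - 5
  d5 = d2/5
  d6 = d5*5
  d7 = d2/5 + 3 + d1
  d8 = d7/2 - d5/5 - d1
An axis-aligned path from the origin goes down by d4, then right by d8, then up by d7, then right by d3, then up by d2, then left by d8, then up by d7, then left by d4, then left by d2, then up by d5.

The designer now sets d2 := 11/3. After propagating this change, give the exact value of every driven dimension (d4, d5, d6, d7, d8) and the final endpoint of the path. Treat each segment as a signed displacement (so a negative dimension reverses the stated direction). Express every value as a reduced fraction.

Apply edit: d2 := 11/3
  d4 = d1*4 - 5 = 15
  d5 = d2/5 = 11/15
  d6 = d5*5 = 11/3
  d7 = d2/5 + 3 + d1 = 131/15
  d8 = d7/2 - d5/5 - d1 = -39/50
Walk from origin (0, 0):
  seg 1: down by d4 = 15 → (0, -15)
  seg 2: right by d8 = -39/50 → (-39/50, -15)
  seg 3: up by d7 = 131/15 → (-39/50, -94/15)
  seg 4: right by d3 = 5 → (211/50, -94/15)
  seg 5: up by d2 = 11/3 → (211/50, -13/5)
  seg 6: left by d8 = -39/50 → (5, -13/5)
  seg 7: up by d7 = 131/15 → (5, 92/15)
  seg 8: left by d4 = 15 → (-10, 92/15)
  seg 9: left by d2 = 11/3 → (-41/3, 92/15)
  seg 10: up by d5 = 11/15 → (-41/3, 103/15)

d4 = 15
d5 = 11/15
d6 = 11/3
d7 = 131/15
d8 = -39/50
endpoint = (-41/3, 103/15)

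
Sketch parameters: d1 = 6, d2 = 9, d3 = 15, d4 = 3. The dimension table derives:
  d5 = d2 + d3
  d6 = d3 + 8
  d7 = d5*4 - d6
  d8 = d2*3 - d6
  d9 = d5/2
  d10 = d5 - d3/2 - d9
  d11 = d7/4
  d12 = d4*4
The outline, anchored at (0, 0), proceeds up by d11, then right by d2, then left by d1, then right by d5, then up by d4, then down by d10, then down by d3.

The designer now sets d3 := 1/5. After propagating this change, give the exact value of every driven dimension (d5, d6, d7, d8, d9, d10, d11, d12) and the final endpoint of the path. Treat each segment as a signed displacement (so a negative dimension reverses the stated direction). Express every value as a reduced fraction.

d5 = 46/5
d6 = 41/5
d7 = 143/5
d8 = 94/5
d9 = 23/5
d10 = 9/2
d11 = 143/20
d12 = 12
endpoint = (61/5, 109/20)

Apply edit: d3 := 1/5
  d5 = d2 + d3 = 46/5
  d6 = d3 + 8 = 41/5
  d7 = d5*4 - d6 = 143/5
  d8 = d2*3 - d6 = 94/5
  d9 = d5/2 = 23/5
  d10 = d5 - d3/2 - d9 = 9/2
  d11 = d7/4 = 143/20
  d12 = d4*4 = 12
Walk from origin (0, 0):
  seg 1: up by d11 = 143/20 → (0, 143/20)
  seg 2: right by d2 = 9 → (9, 143/20)
  seg 3: left by d1 = 6 → (3, 143/20)
  seg 4: right by d5 = 46/5 → (61/5, 143/20)
  seg 5: up by d4 = 3 → (61/5, 203/20)
  seg 6: down by d10 = 9/2 → (61/5, 113/20)
  seg 7: down by d3 = 1/5 → (61/5, 109/20)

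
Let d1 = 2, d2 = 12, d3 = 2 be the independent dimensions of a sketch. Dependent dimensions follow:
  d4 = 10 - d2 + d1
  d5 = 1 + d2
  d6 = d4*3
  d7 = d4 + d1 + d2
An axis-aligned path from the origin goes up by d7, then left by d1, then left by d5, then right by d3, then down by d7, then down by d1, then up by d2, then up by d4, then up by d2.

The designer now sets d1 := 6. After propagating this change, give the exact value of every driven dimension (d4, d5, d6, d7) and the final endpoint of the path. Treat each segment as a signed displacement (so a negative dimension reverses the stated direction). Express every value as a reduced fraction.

d4 = 4
d5 = 13
d6 = 12
d7 = 22
endpoint = (-17, 22)

Apply edit: d1 := 6
  d4 = 10 - d2 + d1 = 4
  d5 = 1 + d2 = 13
  d6 = d4*3 = 12
  d7 = d4 + d1 + d2 = 22
Walk from origin (0, 0):
  seg 1: up by d7 = 22 → (0, 22)
  seg 2: left by d1 = 6 → (-6, 22)
  seg 3: left by d5 = 13 → (-19, 22)
  seg 4: right by d3 = 2 → (-17, 22)
  seg 5: down by d7 = 22 → (-17, 0)
  seg 6: down by d1 = 6 → (-17, -6)
  seg 7: up by d2 = 12 → (-17, 6)
  seg 8: up by d4 = 4 → (-17, 10)
  seg 9: up by d2 = 12 → (-17, 22)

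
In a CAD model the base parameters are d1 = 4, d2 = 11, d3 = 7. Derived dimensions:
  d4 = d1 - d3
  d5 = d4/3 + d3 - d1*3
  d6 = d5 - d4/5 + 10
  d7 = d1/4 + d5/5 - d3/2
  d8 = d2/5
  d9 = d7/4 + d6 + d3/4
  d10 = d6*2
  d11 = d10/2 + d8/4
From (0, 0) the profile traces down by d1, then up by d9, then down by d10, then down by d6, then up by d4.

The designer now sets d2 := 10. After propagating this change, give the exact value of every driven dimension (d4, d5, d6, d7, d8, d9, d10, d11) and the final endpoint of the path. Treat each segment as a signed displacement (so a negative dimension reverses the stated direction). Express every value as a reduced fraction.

d4 = -3
d5 = -6
d6 = 23/5
d7 = -37/10
d8 = 2
d9 = 217/40
d10 = 46/5
d11 = 51/10
endpoint = (0, -123/8)

Apply edit: d2 := 10
  d4 = d1 - d3 = -3
  d5 = d4/3 + d3 - d1*3 = -6
  d6 = d5 - d4/5 + 10 = 23/5
  d7 = d1/4 + d5/5 - d3/2 = -37/10
  d8 = d2/5 = 2
  d9 = d7/4 + d6 + d3/4 = 217/40
  d10 = d6*2 = 46/5
  d11 = d10/2 + d8/4 = 51/10
Walk from origin (0, 0):
  seg 1: down by d1 = 4 → (0, -4)
  seg 2: up by d9 = 217/40 → (0, 57/40)
  seg 3: down by d10 = 46/5 → (0, -311/40)
  seg 4: down by d6 = 23/5 → (0, -99/8)
  seg 5: up by d4 = -3 → (0, -123/8)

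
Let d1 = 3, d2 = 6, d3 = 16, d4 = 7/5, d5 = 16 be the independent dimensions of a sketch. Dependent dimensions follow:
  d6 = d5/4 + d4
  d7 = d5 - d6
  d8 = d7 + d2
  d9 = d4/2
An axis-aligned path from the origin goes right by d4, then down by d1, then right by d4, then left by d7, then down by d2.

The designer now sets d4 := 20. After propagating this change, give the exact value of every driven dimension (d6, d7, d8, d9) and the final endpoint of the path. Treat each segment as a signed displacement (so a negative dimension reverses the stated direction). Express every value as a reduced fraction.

Apply edit: d4 := 20
  d6 = d5/4 + d4 = 24
  d7 = d5 - d6 = -8
  d8 = d7 + d2 = -2
  d9 = d4/2 = 10
Walk from origin (0, 0):
  seg 1: right by d4 = 20 → (20, 0)
  seg 2: down by d1 = 3 → (20, -3)
  seg 3: right by d4 = 20 → (40, -3)
  seg 4: left by d7 = -8 → (48, -3)
  seg 5: down by d2 = 6 → (48, -9)

d6 = 24
d7 = -8
d8 = -2
d9 = 10
endpoint = (48, -9)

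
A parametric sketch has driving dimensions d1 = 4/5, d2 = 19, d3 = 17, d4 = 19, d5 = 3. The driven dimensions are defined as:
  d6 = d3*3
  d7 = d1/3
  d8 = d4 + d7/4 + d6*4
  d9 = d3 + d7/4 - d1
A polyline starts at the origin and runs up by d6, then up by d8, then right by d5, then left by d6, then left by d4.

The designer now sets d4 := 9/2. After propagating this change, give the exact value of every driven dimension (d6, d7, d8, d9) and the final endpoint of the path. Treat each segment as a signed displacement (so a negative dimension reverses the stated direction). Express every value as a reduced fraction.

Apply edit: d4 := 9/2
  d6 = d3*3 = 51
  d7 = d1/3 = 4/15
  d8 = d4 + d7/4 + d6*4 = 6257/30
  d9 = d3 + d7/4 - d1 = 244/15
Walk from origin (0, 0):
  seg 1: up by d6 = 51 → (0, 51)
  seg 2: up by d8 = 6257/30 → (0, 7787/30)
  seg 3: right by d5 = 3 → (3, 7787/30)
  seg 4: left by d6 = 51 → (-48, 7787/30)
  seg 5: left by d4 = 9/2 → (-105/2, 7787/30)

d6 = 51
d7 = 4/15
d8 = 6257/30
d9 = 244/15
endpoint = (-105/2, 7787/30)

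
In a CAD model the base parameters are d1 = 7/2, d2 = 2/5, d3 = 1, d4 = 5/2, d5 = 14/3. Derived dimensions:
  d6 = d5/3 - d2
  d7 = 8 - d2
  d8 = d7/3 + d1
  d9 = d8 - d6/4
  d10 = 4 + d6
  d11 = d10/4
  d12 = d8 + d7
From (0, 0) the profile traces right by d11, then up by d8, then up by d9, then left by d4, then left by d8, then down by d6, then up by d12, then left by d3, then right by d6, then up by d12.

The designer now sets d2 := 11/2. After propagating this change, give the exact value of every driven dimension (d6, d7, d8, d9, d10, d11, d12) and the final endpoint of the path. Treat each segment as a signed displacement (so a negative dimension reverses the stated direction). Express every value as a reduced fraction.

d6 = -71/18
d7 = 5/2
d8 = 13/3
d9 = 383/72
d10 = 1/18
d11 = 1/72
d12 = 41/6
endpoint = (-847/72, 1963/72)

Apply edit: d2 := 11/2
  d6 = d5/3 - d2 = -71/18
  d7 = 8 - d2 = 5/2
  d8 = d7/3 + d1 = 13/3
  d9 = d8 - d6/4 = 383/72
  d10 = 4 + d6 = 1/18
  d11 = d10/4 = 1/72
  d12 = d8 + d7 = 41/6
Walk from origin (0, 0):
  seg 1: right by d11 = 1/72 → (1/72, 0)
  seg 2: up by d8 = 13/3 → (1/72, 13/3)
  seg 3: up by d9 = 383/72 → (1/72, 695/72)
  seg 4: left by d4 = 5/2 → (-179/72, 695/72)
  seg 5: left by d8 = 13/3 → (-491/72, 695/72)
  seg 6: down by d6 = -71/18 → (-491/72, 979/72)
  seg 7: up by d12 = 41/6 → (-491/72, 1471/72)
  seg 8: left by d3 = 1 → (-563/72, 1471/72)
  seg 9: right by d6 = -71/18 → (-847/72, 1471/72)
  seg 10: up by d12 = 41/6 → (-847/72, 1963/72)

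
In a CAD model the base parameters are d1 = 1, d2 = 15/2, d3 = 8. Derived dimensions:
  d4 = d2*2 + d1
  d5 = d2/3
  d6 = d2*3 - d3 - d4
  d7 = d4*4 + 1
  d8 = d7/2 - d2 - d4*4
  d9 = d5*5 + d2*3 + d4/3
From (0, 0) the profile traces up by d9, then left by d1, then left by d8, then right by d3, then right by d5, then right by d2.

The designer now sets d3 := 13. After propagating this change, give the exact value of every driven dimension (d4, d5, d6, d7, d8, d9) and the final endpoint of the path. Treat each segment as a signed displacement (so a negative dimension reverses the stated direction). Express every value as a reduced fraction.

d4 = 16
d5 = 5/2
d6 = -13/2
d7 = 65
d8 = -39
d9 = 121/3
endpoint = (61, 121/3)

Apply edit: d3 := 13
  d4 = d2*2 + d1 = 16
  d5 = d2/3 = 5/2
  d6 = d2*3 - d3 - d4 = -13/2
  d7 = d4*4 + 1 = 65
  d8 = d7/2 - d2 - d4*4 = -39
  d9 = d5*5 + d2*3 + d4/3 = 121/3
Walk from origin (0, 0):
  seg 1: up by d9 = 121/3 → (0, 121/3)
  seg 2: left by d1 = 1 → (-1, 121/3)
  seg 3: left by d8 = -39 → (38, 121/3)
  seg 4: right by d3 = 13 → (51, 121/3)
  seg 5: right by d5 = 5/2 → (107/2, 121/3)
  seg 6: right by d2 = 15/2 → (61, 121/3)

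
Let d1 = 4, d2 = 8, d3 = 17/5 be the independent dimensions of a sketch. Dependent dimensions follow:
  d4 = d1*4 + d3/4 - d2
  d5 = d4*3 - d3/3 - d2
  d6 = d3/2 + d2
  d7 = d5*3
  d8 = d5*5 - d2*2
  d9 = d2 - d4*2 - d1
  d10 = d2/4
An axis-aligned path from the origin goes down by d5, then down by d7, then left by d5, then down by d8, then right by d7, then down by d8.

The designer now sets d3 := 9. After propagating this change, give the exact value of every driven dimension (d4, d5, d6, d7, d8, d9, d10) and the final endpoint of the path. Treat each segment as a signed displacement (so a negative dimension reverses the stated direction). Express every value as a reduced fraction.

Apply edit: d3 := 9
  d4 = d1*4 + d3/4 - d2 = 41/4
  d5 = d4*3 - d3/3 - d2 = 79/4
  d6 = d3/2 + d2 = 25/2
  d7 = d5*3 = 237/4
  d8 = d5*5 - d2*2 = 331/4
  d9 = d2 - d4*2 - d1 = -33/2
  d10 = d2/4 = 2
Walk from origin (0, 0):
  seg 1: down by d5 = 79/4 → (0, -79/4)
  seg 2: down by d7 = 237/4 → (0, -79)
  seg 3: left by d5 = 79/4 → (-79/4, -79)
  seg 4: down by d8 = 331/4 → (-79/4, -647/4)
  seg 5: right by d7 = 237/4 → (79/2, -647/4)
  seg 6: down by d8 = 331/4 → (79/2, -489/2)

d4 = 41/4
d5 = 79/4
d6 = 25/2
d7 = 237/4
d8 = 331/4
d9 = -33/2
d10 = 2
endpoint = (79/2, -489/2)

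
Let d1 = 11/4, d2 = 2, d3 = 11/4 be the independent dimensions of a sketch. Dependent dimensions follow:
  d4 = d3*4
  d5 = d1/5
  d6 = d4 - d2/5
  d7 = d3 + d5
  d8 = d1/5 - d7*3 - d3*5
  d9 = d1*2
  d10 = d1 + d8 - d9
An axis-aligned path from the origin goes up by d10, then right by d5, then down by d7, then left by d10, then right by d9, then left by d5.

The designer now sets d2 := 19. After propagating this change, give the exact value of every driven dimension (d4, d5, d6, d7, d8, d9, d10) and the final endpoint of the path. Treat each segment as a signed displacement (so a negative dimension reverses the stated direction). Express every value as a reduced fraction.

Apply edit: d2 := 19
  d4 = d3*4 = 11
  d5 = d1/5 = 11/20
  d6 = d4 - d2/5 = 36/5
  d7 = d3 + d5 = 33/10
  d8 = d1/5 - d7*3 - d3*5 = -231/10
  d9 = d1*2 = 11/2
  d10 = d1 + d8 - d9 = -517/20
Walk from origin (0, 0):
  seg 1: up by d10 = -517/20 → (0, -517/20)
  seg 2: right by d5 = 11/20 → (11/20, -517/20)
  seg 3: down by d7 = 33/10 → (11/20, -583/20)
  seg 4: left by d10 = -517/20 → (132/5, -583/20)
  seg 5: right by d9 = 11/2 → (319/10, -583/20)
  seg 6: left by d5 = 11/20 → (627/20, -583/20)

d4 = 11
d5 = 11/20
d6 = 36/5
d7 = 33/10
d8 = -231/10
d9 = 11/2
d10 = -517/20
endpoint = (627/20, -583/20)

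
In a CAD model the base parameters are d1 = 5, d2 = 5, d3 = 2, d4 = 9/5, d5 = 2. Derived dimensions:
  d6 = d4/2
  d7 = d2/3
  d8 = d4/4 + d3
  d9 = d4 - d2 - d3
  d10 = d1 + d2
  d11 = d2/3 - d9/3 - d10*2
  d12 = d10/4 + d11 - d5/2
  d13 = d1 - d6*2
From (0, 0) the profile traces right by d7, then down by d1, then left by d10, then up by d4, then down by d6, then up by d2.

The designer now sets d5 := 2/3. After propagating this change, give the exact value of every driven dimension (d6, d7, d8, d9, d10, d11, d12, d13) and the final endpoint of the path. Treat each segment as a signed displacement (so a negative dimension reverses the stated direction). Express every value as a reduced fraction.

d6 = 9/10
d7 = 5/3
d8 = 49/20
d9 = -26/5
d10 = 10
d11 = -83/5
d12 = -433/30
d13 = 16/5
endpoint = (-25/3, 9/10)

Apply edit: d5 := 2/3
  d6 = d4/2 = 9/10
  d7 = d2/3 = 5/3
  d8 = d4/4 + d3 = 49/20
  d9 = d4 - d2 - d3 = -26/5
  d10 = d1 + d2 = 10
  d11 = d2/3 - d9/3 - d10*2 = -83/5
  d12 = d10/4 + d11 - d5/2 = -433/30
  d13 = d1 - d6*2 = 16/5
Walk from origin (0, 0):
  seg 1: right by d7 = 5/3 → (5/3, 0)
  seg 2: down by d1 = 5 → (5/3, -5)
  seg 3: left by d10 = 10 → (-25/3, -5)
  seg 4: up by d4 = 9/5 → (-25/3, -16/5)
  seg 5: down by d6 = 9/10 → (-25/3, -41/10)
  seg 6: up by d2 = 5 → (-25/3, 9/10)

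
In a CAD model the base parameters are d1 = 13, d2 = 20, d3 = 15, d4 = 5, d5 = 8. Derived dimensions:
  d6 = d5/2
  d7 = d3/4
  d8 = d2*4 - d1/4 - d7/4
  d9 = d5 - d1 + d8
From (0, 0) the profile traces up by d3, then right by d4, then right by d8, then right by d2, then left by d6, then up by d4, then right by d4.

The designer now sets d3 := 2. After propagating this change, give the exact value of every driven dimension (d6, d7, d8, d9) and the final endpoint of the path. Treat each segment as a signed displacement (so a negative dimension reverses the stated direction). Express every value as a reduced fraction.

d6 = 4
d7 = 1/2
d8 = 613/8
d9 = 573/8
endpoint = (821/8, 7)

Apply edit: d3 := 2
  d6 = d5/2 = 4
  d7 = d3/4 = 1/2
  d8 = d2*4 - d1/4 - d7/4 = 613/8
  d9 = d5 - d1 + d8 = 573/8
Walk from origin (0, 0):
  seg 1: up by d3 = 2 → (0, 2)
  seg 2: right by d4 = 5 → (5, 2)
  seg 3: right by d8 = 613/8 → (653/8, 2)
  seg 4: right by d2 = 20 → (813/8, 2)
  seg 5: left by d6 = 4 → (781/8, 2)
  seg 6: up by d4 = 5 → (781/8, 7)
  seg 7: right by d4 = 5 → (821/8, 7)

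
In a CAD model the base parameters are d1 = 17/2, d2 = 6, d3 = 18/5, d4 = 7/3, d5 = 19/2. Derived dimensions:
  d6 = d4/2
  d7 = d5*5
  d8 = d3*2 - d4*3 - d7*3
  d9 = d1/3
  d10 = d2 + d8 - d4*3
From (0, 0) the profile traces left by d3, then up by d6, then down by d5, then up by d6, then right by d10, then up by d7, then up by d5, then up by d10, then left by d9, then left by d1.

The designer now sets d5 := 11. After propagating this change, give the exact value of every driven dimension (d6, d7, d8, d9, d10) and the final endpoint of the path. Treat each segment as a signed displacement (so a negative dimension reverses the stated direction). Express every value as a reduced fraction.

Apply edit: d5 := 11
  d6 = d4/2 = 7/6
  d7 = d5*5 = 55
  d8 = d3*2 - d4*3 - d7*3 = -824/5
  d9 = d1/3 = 17/6
  d10 = d2 + d8 - d4*3 = -829/5
Walk from origin (0, 0):
  seg 1: left by d3 = 18/5 → (-18/5, 0)
  seg 2: up by d6 = 7/6 → (-18/5, 7/6)
  seg 3: down by d5 = 11 → (-18/5, -59/6)
  seg 4: up by d6 = 7/6 → (-18/5, -26/3)
  seg 5: right by d10 = -829/5 → (-847/5, -26/3)
  seg 6: up by d7 = 55 → (-847/5, 139/3)
  seg 7: up by d5 = 11 → (-847/5, 172/3)
  seg 8: up by d10 = -829/5 → (-847/5, -1627/15)
  seg 9: left by d9 = 17/6 → (-5167/30, -1627/15)
  seg 10: left by d1 = 17/2 → (-2711/15, -1627/15)

d6 = 7/6
d7 = 55
d8 = -824/5
d9 = 17/6
d10 = -829/5
endpoint = (-2711/15, -1627/15)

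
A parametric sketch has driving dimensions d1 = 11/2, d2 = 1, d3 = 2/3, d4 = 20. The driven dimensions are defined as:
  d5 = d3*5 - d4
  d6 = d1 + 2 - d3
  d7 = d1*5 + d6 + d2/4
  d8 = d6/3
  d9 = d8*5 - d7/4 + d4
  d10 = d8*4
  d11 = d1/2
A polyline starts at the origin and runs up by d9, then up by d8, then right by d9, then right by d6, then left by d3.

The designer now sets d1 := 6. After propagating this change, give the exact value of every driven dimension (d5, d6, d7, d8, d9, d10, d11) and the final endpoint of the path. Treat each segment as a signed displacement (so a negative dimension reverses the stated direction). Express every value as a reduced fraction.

Apply edit: d1 := 6
  d5 = d3*5 - d4 = -50/3
  d6 = d1 + 2 - d3 = 22/3
  d7 = d1*5 + d6 + d2/4 = 451/12
  d8 = d6/3 = 22/9
  d9 = d8*5 - d7/4 + d4 = 3287/144
  d10 = d8*4 = 88/9
  d11 = d1/2 = 3
Walk from origin (0, 0):
  seg 1: up by d9 = 3287/144 → (0, 3287/144)
  seg 2: up by d8 = 22/9 → (0, 1213/48)
  seg 3: right by d9 = 3287/144 → (3287/144, 1213/48)
  seg 4: right by d6 = 22/3 → (4343/144, 1213/48)
  seg 5: left by d3 = 2/3 → (4247/144, 1213/48)

d5 = -50/3
d6 = 22/3
d7 = 451/12
d8 = 22/9
d9 = 3287/144
d10 = 88/9
d11 = 3
endpoint = (4247/144, 1213/48)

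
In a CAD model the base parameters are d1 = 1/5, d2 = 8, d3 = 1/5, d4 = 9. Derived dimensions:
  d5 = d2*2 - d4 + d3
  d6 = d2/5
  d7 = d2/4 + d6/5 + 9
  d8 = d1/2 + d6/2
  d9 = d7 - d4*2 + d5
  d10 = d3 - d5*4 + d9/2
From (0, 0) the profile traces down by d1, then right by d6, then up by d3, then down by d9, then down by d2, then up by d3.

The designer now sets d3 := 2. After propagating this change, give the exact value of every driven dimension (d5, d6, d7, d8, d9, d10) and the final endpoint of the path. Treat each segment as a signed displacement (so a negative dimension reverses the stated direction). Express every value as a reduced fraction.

d5 = 9
d6 = 8/5
d7 = 283/25
d8 = 9/10
d9 = 58/25
d10 = -821/25
endpoint = (8/5, -163/25)

Apply edit: d3 := 2
  d5 = d2*2 - d4 + d3 = 9
  d6 = d2/5 = 8/5
  d7 = d2/4 + d6/5 + 9 = 283/25
  d8 = d1/2 + d6/2 = 9/10
  d9 = d7 - d4*2 + d5 = 58/25
  d10 = d3 - d5*4 + d9/2 = -821/25
Walk from origin (0, 0):
  seg 1: down by d1 = 1/5 → (0, -1/5)
  seg 2: right by d6 = 8/5 → (8/5, -1/5)
  seg 3: up by d3 = 2 → (8/5, 9/5)
  seg 4: down by d9 = 58/25 → (8/5, -13/25)
  seg 5: down by d2 = 8 → (8/5, -213/25)
  seg 6: up by d3 = 2 → (8/5, -163/25)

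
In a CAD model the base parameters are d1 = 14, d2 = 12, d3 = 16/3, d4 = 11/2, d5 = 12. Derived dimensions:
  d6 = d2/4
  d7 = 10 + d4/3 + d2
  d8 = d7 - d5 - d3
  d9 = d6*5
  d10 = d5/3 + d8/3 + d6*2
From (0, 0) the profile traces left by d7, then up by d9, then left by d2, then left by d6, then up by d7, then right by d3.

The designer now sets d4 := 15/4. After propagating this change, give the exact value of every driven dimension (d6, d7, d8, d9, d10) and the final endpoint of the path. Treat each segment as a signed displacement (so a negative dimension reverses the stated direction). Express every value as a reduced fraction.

d6 = 3
d7 = 93/4
d8 = 71/12
d9 = 15
d10 = 431/36
endpoint = (-395/12, 153/4)

Apply edit: d4 := 15/4
  d6 = d2/4 = 3
  d7 = 10 + d4/3 + d2 = 93/4
  d8 = d7 - d5 - d3 = 71/12
  d9 = d6*5 = 15
  d10 = d5/3 + d8/3 + d6*2 = 431/36
Walk from origin (0, 0):
  seg 1: left by d7 = 93/4 → (-93/4, 0)
  seg 2: up by d9 = 15 → (-93/4, 15)
  seg 3: left by d2 = 12 → (-141/4, 15)
  seg 4: left by d6 = 3 → (-153/4, 15)
  seg 5: up by d7 = 93/4 → (-153/4, 153/4)
  seg 6: right by d3 = 16/3 → (-395/12, 153/4)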